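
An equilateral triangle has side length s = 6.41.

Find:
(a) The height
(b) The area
(a) Height h = s·√3/2 = 6.41·√3/2 = 5.551
(b) Area = (√3/4)·s² = (√3/4)·6.41² = (√3/4)·41.0881 = 17.79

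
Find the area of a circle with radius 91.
Area = pi * r²
Area = pi * 91²
Area = pi * 8281
Area = 26015.53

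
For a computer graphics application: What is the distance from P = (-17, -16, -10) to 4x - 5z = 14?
d = |4(-17) + 0(-16) + (-5)(-10) - (14)| / √(4² + 0² + (-5)²) = 32/√41 = 4.998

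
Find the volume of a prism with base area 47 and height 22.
Volume = base area * height
Volume = 47 * 22
Volume = 1034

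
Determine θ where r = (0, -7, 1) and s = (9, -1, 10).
r·s = 17, |r|² = 50, |s|² = 182
cos θ = 17/√9100 ≈ 0.1782
θ ≈ 79.73°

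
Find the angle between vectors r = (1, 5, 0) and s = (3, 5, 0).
r·s = 28, |r|² = 26, |s|² = 34
cos θ = 28/√884 ≈ 0.9417
θ ≈ 19.65°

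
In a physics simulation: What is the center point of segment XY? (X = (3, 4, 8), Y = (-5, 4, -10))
Midpoint = ((3-5)/2, (4+4)/2, (8-10)/2) = (-1, 4, -1)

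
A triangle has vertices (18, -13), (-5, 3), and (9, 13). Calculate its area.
Using the coordinate formula: Area = (1/2)|x₁(y₂-y₃) + x₂(y₃-y₁) + x₃(y₁-y₂)|
Area = (1/2)|18(3-13) + (-5)(13-(-13)) + 9((-13)-3)|
Area = (1/2)|18*(-10) + (-5)*26 + 9*(-16)|
Area = (1/2)|(-180) + (-130) + (-144)|
Area = (1/2)*454 = 227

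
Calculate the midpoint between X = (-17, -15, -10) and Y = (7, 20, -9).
Midpoint = ((-17+7)/2, (-15+20)/2, (-10-9)/2) = (-5, 2.5, -9.5)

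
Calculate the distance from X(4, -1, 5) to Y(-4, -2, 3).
d = √[(-8)² + (-1)² + (-2)²] = √69 = 8.307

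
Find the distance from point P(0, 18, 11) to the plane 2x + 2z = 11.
d = |2(0) + 0(18) + 2(11) - (11)| / √(2² + 0² + 2²) = 11/√8 = 3.889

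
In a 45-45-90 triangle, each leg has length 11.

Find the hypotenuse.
Hypotenuse = 11√2 = 15.56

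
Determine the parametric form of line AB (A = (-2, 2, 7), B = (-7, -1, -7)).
Direction vector d = B - A = (-5, -3, -14)
x = -2 - 5t, y = 2 - 3t, z = 7 - 14t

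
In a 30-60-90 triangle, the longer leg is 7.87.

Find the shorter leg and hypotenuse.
In a 30-60-90 triangle, sides are in ratio 1 : √3 : 2.
Long leg = short leg·√3  →  short leg = 7.87/√3 = 4.544
Hypotenuse = 2·(short leg) = 2·7.87/√3 = 9.087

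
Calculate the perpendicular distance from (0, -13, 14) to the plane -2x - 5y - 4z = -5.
d = |(-2)(0) + (-5)(-13) + (-4)(14) - (-5)| / √((-2)² + (-5)² + (-4)²) = 14/√45 = 2.087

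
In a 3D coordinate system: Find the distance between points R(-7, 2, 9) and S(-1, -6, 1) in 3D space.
d = √[(6)² + (-8)² + (-8)²] = √164 = 12.81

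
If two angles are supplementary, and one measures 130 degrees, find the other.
Supplementary angles sum to 180 degrees.
Other angle = 180 - 130
Other angle = 50 degrees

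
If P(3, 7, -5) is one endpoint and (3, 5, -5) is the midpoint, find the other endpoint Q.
Q = (2×3 - 3, 2×5 - 7, 2×(-5) - (-5)) = (3, 3, -5)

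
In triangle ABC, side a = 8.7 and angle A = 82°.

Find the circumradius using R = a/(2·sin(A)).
R = a/(2·sin(A)) = 8.7/(2·sin(82°))
R = 8.7/(2·0.990268) = 8.7/1.980536 = 4.393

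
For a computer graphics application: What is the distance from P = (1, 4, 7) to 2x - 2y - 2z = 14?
d = |2(1) + (-2)(4) + (-2)(7) - (14)| / √(2² + (-2)² + (-2)²) = 34/√12 = 9.815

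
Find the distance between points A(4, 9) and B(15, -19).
Using the distance formula: d = sqrt((x₂-x₁)² + (y₂-y₁)²)
dx = 15 - 4 = 11
dy = (-19) - 9 = -28
d = sqrt(11² + (-28)²) = sqrt(121 + 784) = sqrt(905) = 30.08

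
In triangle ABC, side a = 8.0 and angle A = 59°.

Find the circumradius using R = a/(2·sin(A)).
R = a/(2·sin(A)) = 8.0/(2·sin(59°))
R = 8.0/(2·0.857167) = 8.0/1.714335 = 4.667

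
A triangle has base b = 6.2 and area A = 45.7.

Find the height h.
A = ½bh  →  h = 2A/b
h = 2·45.7/6.2 = 14.74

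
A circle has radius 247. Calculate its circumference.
Circumference = 2 * pi * r
Circumference = 2 * pi * 247
Circumference = 1551.95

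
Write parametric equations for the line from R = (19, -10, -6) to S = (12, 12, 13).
Direction vector d = S - R = (-7, 22, 19)
x = 19 - 7t, y = -10 + 22t, z = -6 + 19t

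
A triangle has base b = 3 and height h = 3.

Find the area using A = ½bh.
A = ½·3·3 = 4.5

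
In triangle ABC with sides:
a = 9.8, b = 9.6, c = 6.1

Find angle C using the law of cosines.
cos(C) = (a² + b² - c²)/(2ab)
cos(C) = (9.8² + 9.6² - 6.1²)/(2·9.8·9.6) = 150.99/188.16 = 0.802455
C = arccos(0.802455) = 36.63°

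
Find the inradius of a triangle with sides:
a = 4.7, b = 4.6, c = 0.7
s = (a+b+c)/2 = (4.7+4.6+0.7)/2 = 5
Area = √(s(s-a)(s-b)(s-c)) = √(5·0.3·0.4·4.3) = 1.60624
r = Area/s = 1.60624/5 = 0.3212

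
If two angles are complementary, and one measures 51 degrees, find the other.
Complementary angles sum to 90 degrees.
Other angle = 90 - 51
Other angle = 39 degrees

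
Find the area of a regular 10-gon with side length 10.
For a regular 10-gon with side length s = 10:
Apothem a = s / (2*tan(pi/10)) = 10 / (2*tan(pi/10)) ≈ 15.3884
Perimeter P = 10 * 10 = 100
Area = (1/2) * P * a = (1/2) * 100 * 15.3884 = 769.42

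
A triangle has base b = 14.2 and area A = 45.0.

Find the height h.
A = ½bh  →  h = 2A/b
h = 2·45.0/14.2 = 6.338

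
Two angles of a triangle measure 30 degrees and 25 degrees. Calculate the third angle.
Sum of angles in a triangle = 180 degrees
Third angle = 180 - 30 - 25
Third angle = 125 degrees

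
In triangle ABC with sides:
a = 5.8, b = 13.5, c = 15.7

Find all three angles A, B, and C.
By the law of cosines:
cos(A) = (b² + c² - a²)/(2bc) = 0.932059  →  A = 21.24°
cos(B) = (a² + c² - b²)/(2ac) = 0.537448  →  B = 57.49°
cos(C) = (a² + b² - c²)/(2ab) = -0.195402  →  C = 101.3°
Check: A + B + C = 180.0° ✓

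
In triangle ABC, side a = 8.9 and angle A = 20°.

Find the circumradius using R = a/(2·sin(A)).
R = a/(2·sin(A)) = 8.9/(2·sin(20°))
R = 8.9/(2·0.342020) = 8.9/0.684040 = 13.01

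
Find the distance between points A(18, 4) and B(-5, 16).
Using the distance formula: d = sqrt((x₂-x₁)² + (y₂-y₁)²)
dx = (-5) - 18 = -23
dy = 16 - 4 = 12
d = sqrt((-23)² + 12²) = sqrt(529 + 144) = sqrt(673) = 25.94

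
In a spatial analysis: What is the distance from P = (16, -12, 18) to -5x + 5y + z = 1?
d = |(-5)(16) + 5(-12) + 1(18) - (1)| / √((-5)² + 5² + 1²) = 123/√51 = 17.22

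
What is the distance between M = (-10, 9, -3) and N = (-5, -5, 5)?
d = √[(5)² + (-14)² + (8)²] = √285 = 16.88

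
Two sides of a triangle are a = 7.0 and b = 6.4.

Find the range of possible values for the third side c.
By the triangle inequality: |a - b| < c < a + b
|7.0 - 6.4| < c < 7.0 + 6.4
0.6 < c < 13.4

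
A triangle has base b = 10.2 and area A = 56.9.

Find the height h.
A = ½bh  →  h = 2A/b
h = 2·56.9/10.2 = 11.16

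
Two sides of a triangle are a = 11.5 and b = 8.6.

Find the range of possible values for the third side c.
By the triangle inequality: |a - b| < c < a + b
|11.5 - 8.6| < c < 11.5 + 8.6
2.9 < c < 20.1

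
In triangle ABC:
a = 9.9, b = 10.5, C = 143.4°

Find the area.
Using A = ½ab·sin(C):
A = ½·9.9·10.5·sin(143.4°) = ½·103.95·0.596225 = 30.99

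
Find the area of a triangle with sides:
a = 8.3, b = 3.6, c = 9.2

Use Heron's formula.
s = (a+b+c)/2 = (8.3+3.6+9.2)/2 = 10.55
A = √(s(s-a)(s-b)(s-c)) = √(10.55·2.25·6.95·1.35)
A = √222.717 = 14.92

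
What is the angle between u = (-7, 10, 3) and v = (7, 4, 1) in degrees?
u·v = -6, |u|² = 158, |v|² = 66
cos θ = -6/√10428 ≈ -0.05876
θ ≈ 93.37°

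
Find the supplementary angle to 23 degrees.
Supplementary angles sum to 180 degrees.
Other angle = 180 - 23
Other angle = 157 degrees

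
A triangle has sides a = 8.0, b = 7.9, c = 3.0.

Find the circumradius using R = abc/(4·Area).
s = (a+b+c)/2 = 9.45
Area = √(s(s-a)(s-b)(s-c)) = √(9.45·1.45·1.55·6.45) = 11.7043
R = abc/(4·Area) = (8.0·7.9·3.0)/(4·11.7043) = 189.6/46.8172 = 4.05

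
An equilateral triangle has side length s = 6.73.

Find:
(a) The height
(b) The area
(a) Height h = s·√3/2 = 6.73·√3/2 = 5.828
(b) Area = (√3/4)·s² = (√3/4)·6.73² = (√3/4)·45.2929 = 19.61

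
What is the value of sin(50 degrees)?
sin(50 degrees) = 0.766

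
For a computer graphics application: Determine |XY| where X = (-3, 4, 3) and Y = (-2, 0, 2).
d = √[(1)² + (-4)² + (-1)²] = √18 = 4.243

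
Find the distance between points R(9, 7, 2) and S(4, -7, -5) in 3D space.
d = √[(-5)² + (-14)² + (-7)²] = √270 = 16.43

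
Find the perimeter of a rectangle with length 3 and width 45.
Perimeter = 2 * (length + width)
Perimeter = 2 * (3 + 45)
Perimeter = 2 * 48
Perimeter = 96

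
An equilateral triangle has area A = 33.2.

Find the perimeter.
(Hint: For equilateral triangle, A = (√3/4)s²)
A = (√3/4)s²  →  s² = 4A/√3 = 4·33.2/√3 = 76.6721
s = 8.75626
Perimeter = 3s = 26.27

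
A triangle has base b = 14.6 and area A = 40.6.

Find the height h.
A = ½bh  →  h = 2A/b
h = 2·40.6/14.6 = 5.562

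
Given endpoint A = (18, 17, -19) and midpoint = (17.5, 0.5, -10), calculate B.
B = (2×17.5 - 18, 2×0.5 - 17, 2×(-10) - (-19)) = (17, -16, -1)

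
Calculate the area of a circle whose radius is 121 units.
Area = pi * r²
Area = pi * 121²
Area = pi * 14641
Area = 45996.06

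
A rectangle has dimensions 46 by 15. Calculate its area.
Area = length * width
Area = 46 * 15
Area = 690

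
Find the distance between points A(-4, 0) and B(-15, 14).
Using the distance formula: d = sqrt((x₂-x₁)² + (y₂-y₁)²)
dx = (-15) - (-4) = -11
dy = 14 - 0 = 14
d = sqrt((-11)² + 14²) = sqrt(121 + 196) = sqrt(317) = 17.80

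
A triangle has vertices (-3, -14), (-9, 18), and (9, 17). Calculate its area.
Using the coordinate formula: Area = (1/2)|x₁(y₂-y₃) + x₂(y₃-y₁) + x₃(y₁-y₂)|
Area = (1/2)|(-3)(18-17) + (-9)(17-(-14)) + 9((-14)-18)|
Area = (1/2)|(-3)*1 + (-9)*31 + 9*(-32)|
Area = (1/2)|(-3) + (-279) + (-288)|
Area = (1/2)*570 = 285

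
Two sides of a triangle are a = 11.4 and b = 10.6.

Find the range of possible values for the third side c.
By the triangle inequality: |a - b| < c < a + b
|11.4 - 10.6| < c < 11.4 + 10.6
0.8 < c < 22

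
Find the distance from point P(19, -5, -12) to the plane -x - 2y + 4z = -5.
d = |(-1)(19) + (-2)(-5) + 4(-12) - (-5)| / √((-1)² + (-2)² + 4²) = 52/√21 = 11.35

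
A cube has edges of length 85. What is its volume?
Volume = s³
Volume = 85³
Volume = 614125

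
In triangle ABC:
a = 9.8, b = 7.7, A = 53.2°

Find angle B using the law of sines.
sin(B)/b = sin(A)/a
sin(B) = b·sin(A)/a = 7.7·sin(53.2°)/9.8 = 0.629146
B = arcsin(0.629146) = 38.99°  (b ≤ a, so B ≤ A and the acute solution is unique)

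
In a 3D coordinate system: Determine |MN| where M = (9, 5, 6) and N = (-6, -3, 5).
d = √[(-15)² + (-8)² + (-1)²] = √290 = 17.03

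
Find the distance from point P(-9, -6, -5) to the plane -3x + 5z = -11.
d = |(-3)(-9) + 0(-6) + 5(-5) - (-11)| / √((-3)² + 0² + 5²) = 13/√34 = 2.229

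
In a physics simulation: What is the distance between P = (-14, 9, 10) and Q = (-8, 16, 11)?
d = √[(6)² + (7)² + (1)²] = √86 = 9.274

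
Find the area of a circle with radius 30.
Area = pi * r²
Area = pi * 30²
Area = pi * 900
Area = 2827.43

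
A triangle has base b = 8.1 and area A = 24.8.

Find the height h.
A = ½bh  →  h = 2A/b
h = 2·24.8/8.1 = 6.123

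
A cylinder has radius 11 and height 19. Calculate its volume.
Volume = pi * r² * h
Volume = pi * 11² * 19
Volume = pi * 121 * 19
Volume = pi * 2299
Volume = 7222.52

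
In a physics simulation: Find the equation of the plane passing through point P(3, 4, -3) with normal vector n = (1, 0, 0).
d = n·P = (1)(3) + (0)(4) + (0)(-3) = 3
Plane: x = 3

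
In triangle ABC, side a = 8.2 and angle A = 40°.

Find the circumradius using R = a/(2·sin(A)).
R = a/(2·sin(A)) = 8.2/(2·sin(40°))
R = 8.2/(2·0.642788) = 8.2/1.285575 = 6.378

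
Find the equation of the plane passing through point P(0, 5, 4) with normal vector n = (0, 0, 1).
d = n·P = (0)(0) + (0)(5) + (1)(4) = 4
Plane: z = 4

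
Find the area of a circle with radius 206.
Area = pi * r²
Area = pi * 206²
Area = pi * 42436
Area = 133316.63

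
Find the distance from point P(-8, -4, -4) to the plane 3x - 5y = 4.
d = |3(-8) + (-5)(-4) + 0(-4) - (4)| / √(3² + (-5)² + 0²) = 8/√34 = 1.372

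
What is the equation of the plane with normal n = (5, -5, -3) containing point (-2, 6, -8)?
d = n·P = (5)(-2) + (-5)(6) + (-3)(-8) = -16
Plane: 5x - 5y - 3z = -16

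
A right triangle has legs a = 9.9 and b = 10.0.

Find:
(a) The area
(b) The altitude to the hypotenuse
(a) Area = ½ab = ½·9.9·10.0 = 49.5
(b) Hypotenuse c = √(9.9² + 10.0²) = √198.01 = 14.0716
    Area = ½·c·h_c  →  h_c = 2·Area/c = 2·49.5/14.0716 = 7.035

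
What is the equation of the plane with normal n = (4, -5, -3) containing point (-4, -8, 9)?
d = n·P = (4)(-4) + (-5)(-8) + (-3)(9) = -3
Plane: 4x - 5y - 3z = -3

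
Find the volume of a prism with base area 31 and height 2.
Volume = base area * height
Volume = 31 * 2
Volume = 62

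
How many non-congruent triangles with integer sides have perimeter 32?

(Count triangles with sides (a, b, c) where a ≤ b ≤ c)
With a ≤ b ≤ c and a + b + c = 32, the triangle inequality a + b > c gives c < 32/2, so c ≤ 15.
Iterate a from 1 to ⌊p/3⌋ = 10; for each a, b ranges from a to ⌊(p−a)/2⌋ with c = p − a − b, keeping only c ≥ b.
Triples: (2, 15, 15), (3, 14, 15), (4, 13, 15), …
Count = 21 triangles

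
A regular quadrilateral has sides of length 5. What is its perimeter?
Perimeter = number of sides * side length
Perimeter = 4 * 5
Perimeter = 20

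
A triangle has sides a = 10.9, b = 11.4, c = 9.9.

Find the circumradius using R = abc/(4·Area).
s = (a+b+c)/2 = 16.1
Area = √(s(s-a)(s-b)(s-c)) = √(16.1·5.2·4.7·6.2) = 49.3923
R = abc/(4·Area) = (10.9·11.4·9.9)/(4·49.3923) = 1230.174/197.5692 = 6.227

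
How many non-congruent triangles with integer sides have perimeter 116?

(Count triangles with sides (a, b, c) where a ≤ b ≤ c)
With a ≤ b ≤ c and a + b + c = 116, the triangle inequality a + b > c gives c < 116/2, so c ≤ 57.
Iterate a from 1 to ⌊p/3⌋ = 38; for each a, b ranges from a to ⌊(p−a)/2⌋ with c = p − a − b, keeping only c ≥ b.
Triples: (2, 57, 57), (3, 56, 57), (4, 55, 57), …
Count = 280 triangles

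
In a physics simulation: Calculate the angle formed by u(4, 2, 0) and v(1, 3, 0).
u·v = 10, |u|² = 20, |v|² = 10
cos θ = 10/√200 ≈ 0.7071
θ ≈ 45.0°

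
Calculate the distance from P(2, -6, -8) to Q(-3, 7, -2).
d = √[(-5)² + (13)² + (6)²] = √230 = 15.17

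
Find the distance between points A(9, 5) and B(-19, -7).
Using the distance formula: d = sqrt((x₂-x₁)² + (y₂-y₁)²)
dx = (-19) - 9 = -28
dy = (-7) - 5 = -12
d = sqrt((-28)² + (-12)²) = sqrt(784 + 144) = sqrt(928) = 30.46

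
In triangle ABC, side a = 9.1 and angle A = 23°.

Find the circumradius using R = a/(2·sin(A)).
R = a/(2·sin(A)) = 9.1/(2·sin(23°))
R = 9.1/(2·0.390731) = 9.1/0.781462 = 11.64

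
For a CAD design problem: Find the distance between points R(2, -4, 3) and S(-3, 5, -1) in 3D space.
d = √[(-5)² + (9)² + (-4)²] = √122 = 11.05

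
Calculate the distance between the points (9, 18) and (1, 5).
Using the distance formula: d = sqrt((x₂-x₁)² + (y₂-y₁)²)
dx = 1 - 9 = -8
dy = 5 - 18 = -13
d = sqrt((-8)² + (-13)²) = sqrt(64 + 169) = sqrt(233) = 15.26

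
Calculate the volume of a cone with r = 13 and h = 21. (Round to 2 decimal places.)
Volume = (1/3) * pi * r² * h
Volume = (1/3) * pi * 13² * 21
Volume = (1/3) * pi * 169 * 21
Volume = (1/3) * pi * 3549
Volume = 3716.50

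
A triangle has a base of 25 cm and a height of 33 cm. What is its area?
Area = (1/2) * base * height
Area = (1/2) * 25 * 33
Area = 412.50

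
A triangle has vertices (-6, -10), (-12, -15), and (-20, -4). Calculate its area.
Using the coordinate formula: Area = (1/2)|x₁(y₂-y₃) + x₂(y₃-y₁) + x₃(y₁-y₂)|
Area = (1/2)|(-6)((-15)-(-4)) + (-12)((-4)-(-10)) + (-20)((-10)-(-15))|
Area = (1/2)|(-6)*(-11) + (-12)*6 + (-20)*5|
Area = (1/2)|66 + (-72) + (-100)|
Area = (1/2)*106 = 53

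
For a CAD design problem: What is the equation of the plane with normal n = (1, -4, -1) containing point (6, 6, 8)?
d = n·P = (1)(6) + (-4)(6) + (-1)(8) = -26
Plane: x - 4y - z = -26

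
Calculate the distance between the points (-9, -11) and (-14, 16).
Using the distance formula: d = sqrt((x₂-x₁)² + (y₂-y₁)²)
dx = (-14) - (-9) = -5
dy = 16 - (-11) = 27
d = sqrt((-5)² + 27²) = sqrt(25 + 729) = sqrt(754) = 27.46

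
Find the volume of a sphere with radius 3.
Volume = (4/3) * pi * r³
Volume = (4/3) * pi * 3³
Volume = (4/3) * pi * 27
Volume = 113.10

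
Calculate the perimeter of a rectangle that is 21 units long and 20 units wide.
Perimeter = 2 * (length + width)
Perimeter = 2 * (21 + 20)
Perimeter = 2 * 41
Perimeter = 82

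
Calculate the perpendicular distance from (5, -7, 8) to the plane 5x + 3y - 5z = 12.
d = |5(5) + 3(-7) + (-5)(8) - (12)| / √(5² + 3² + (-5)²) = 48/√59 = 6.249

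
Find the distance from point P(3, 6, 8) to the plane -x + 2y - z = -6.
d = |(-1)(3) + 2(6) + (-1)(8) - (-6)| / √((-1)² + 2² + (-1)²) = 7/√6 = 2.858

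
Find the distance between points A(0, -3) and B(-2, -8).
Using the distance formula: d = sqrt((x₂-x₁)² + (y₂-y₁)²)
dx = (-2) - 0 = -2
dy = (-8) - (-3) = -5
d = sqrt((-2)² + (-5)²) = sqrt(4 + 25) = sqrt(29) = 5.39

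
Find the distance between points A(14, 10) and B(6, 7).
Using the distance formula: d = sqrt((x₂-x₁)² + (y₂-y₁)²)
dx = 6 - 14 = -8
dy = 7 - 10 = -3
d = sqrt((-8)² + (-3)²) = sqrt(64 + 9) = sqrt(73) = 8.54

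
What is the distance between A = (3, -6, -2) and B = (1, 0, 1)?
d = √[(-2)² + (6)² + (3)²] = √49 = 7.0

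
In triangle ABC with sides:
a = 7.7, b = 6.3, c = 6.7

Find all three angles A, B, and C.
By the law of cosines:
cos(A) = (b² + c² - a²)/(2bc) = 0.299574  →  A = 72.57°
cos(B) = (a² + c² - b²)/(2ac) = 0.625024  →  B = 51.32°
cos(C) = (a² + b² - c²)/(2ab) = 0.557514  →  C = 56.12°
Check: A + B + C = 180.0° ✓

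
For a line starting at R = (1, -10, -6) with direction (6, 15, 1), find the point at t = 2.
P(2) = (1 + 6(2), -10 + 15(2), -6 + 1(2)) = (13, 20, -4)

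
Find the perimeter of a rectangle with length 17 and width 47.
Perimeter = 2 * (length + width)
Perimeter = 2 * (17 + 47)
Perimeter = 2 * 64
Perimeter = 128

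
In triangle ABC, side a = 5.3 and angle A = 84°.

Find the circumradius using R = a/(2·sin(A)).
R = a/(2·sin(A)) = 5.3/(2·sin(84°))
R = 5.3/(2·0.994522) = 5.3/1.989044 = 2.665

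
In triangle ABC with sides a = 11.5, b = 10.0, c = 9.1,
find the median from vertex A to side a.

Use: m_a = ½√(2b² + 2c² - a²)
m_a = ½√(2·10.0² + 2·9.1² - 11.5²)
m_a = ½√(200 + 165.62 - 132.25) = ½√233.37 = 7.638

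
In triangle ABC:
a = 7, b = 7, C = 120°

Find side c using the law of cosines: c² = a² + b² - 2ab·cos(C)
c² = 7² + 7² - 2·7·7·cos(120°)
c² = 49 + 49 - 98·-0.5000 = 147
c = √147 = 12.12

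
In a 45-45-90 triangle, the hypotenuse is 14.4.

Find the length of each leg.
In a 45-45-90 triangle, hypotenuse = leg·√2  →  leg = hypotenuse/√2
leg = 14.4/√2 = 10.18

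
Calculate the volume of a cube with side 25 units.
Volume = s³
Volume = 25³
Volume = 15625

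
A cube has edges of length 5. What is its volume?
Volume = s³
Volume = 5³
Volume = 125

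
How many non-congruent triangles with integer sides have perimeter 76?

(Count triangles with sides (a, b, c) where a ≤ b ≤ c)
With a ≤ b ≤ c and a + b + c = 76, the triangle inequality a + b > c gives c < 76/2, so c ≤ 37.
Iterate a from 1 to ⌊p/3⌋ = 25; for each a, b ranges from a to ⌊(p−a)/2⌋ with c = p − a − b, keeping only c ≥ b.
Triples: (2, 37, 37), (3, 36, 37), (4, 35, 37), …
Count = 120 triangles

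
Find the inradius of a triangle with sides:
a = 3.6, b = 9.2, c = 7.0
s = (a+b+c)/2 = (3.6+9.2+7.0)/2 = 9.9
Area = √(s(s-a)(s-b)(s-c)) = √(9.9·6.3·0.7·2.9) = 11.2522
r = Area/s = 11.2522/9.9 = 1.137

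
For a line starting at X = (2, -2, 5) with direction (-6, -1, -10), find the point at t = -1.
P(-1) = (2 + (-6)(-1), -2 + (-1)(-1), 5 + (-10)(-1)) = (8, -1, 15)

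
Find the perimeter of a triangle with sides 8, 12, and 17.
Perimeter = sum of all sides
Perimeter = 8 + 12 + 17
Perimeter = 37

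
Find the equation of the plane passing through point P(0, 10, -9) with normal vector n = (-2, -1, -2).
d = n·P = (-2)(0) + (-1)(10) + (-2)(-9) = 8
Plane: -2x - y - 2z = 8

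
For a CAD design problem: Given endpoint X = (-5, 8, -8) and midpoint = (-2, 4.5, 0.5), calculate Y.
Y = (2×(-2) - (-5), 2×4.5 - 8, 2×0.5 - (-8)) = (1, 1, 9)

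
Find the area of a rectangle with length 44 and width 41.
Area = length * width
Area = 44 * 41
Area = 1804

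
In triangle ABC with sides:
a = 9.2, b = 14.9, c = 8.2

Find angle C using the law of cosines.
cos(C) = (a² + b² - c²)/(2ab)
cos(C) = (9.2² + 14.9² - 8.2²)/(2·9.2·14.9) = 239.41/274.16 = 0.873249
C = arccos(0.873249) = 29.16°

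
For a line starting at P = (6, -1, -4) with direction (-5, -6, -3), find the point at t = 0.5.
P(0.5) = (6 + (-5)(0.5), -1 + (-6)(0.5), -4 + (-3)(0.5)) = (3.5, -4, -5.5)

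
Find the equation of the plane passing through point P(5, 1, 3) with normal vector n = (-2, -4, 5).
d = n·P = (-2)(5) + (-4)(1) + (5)(3) = 1
Plane: -2x - 4y + 5z = 1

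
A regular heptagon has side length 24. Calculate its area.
For a regular 7-gon with side length s = 24:
Apothem a = s / (2*tan(pi/7)) = 24 / (2*tan(pi/7)) ≈ 24.91826
Perimeter P = 7 * 24 = 168
Area = (1/2) * P * a = (1/2) * 168 * 24.91826 = 2093.13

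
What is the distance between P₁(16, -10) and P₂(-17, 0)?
Using the distance formula: d = sqrt((x₂-x₁)² + (y₂-y₁)²)
dx = (-17) - 16 = -33
dy = 0 - (-10) = 10
d = sqrt((-33)² + 10²) = sqrt(1089 + 100) = sqrt(1189) = 34.48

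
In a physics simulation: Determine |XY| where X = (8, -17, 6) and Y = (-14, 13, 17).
d = √[(-22)² + (30)² + (11)²] = √1505 = 38.79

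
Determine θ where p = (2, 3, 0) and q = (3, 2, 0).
p·q = 12, |p|² = 13, |q|² = 13
cos θ = 12/√169 ≈ 0.9231
θ ≈ 22.62°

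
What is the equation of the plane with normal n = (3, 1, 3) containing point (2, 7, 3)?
d = n·P = (3)(2) + (1)(7) + (3)(3) = 22
Plane: 3x + y + 3z = 22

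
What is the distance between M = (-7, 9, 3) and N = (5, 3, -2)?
d = √[(12)² + (-6)² + (-5)²] = √205 = 14.32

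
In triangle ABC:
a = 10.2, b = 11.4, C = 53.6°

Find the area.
Using A = ½ab·sin(C):
A = ½·10.2·11.4·sin(53.6°) = ½·116.28·0.804894 = 46.8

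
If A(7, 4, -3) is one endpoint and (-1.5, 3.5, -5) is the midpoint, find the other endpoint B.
B = (2×(-1.5) - 7, 2×3.5 - 4, 2×(-5) - (-3)) = (-10, 3, -7)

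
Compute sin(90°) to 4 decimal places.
sin(90 degrees) = 1
Decimal approximation: 1.0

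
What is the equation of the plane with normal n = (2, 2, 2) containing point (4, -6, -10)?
d = n·P = (2)(4) + (2)(-6) + (2)(-10) = -24
Plane: 2x + 2y + 2z = -24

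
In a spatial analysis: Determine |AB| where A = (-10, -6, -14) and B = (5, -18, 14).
d = √[(15)² + (-12)² + (28)²] = √1153 = 33.96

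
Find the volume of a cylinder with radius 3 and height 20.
Volume = pi * r² * h
Volume = pi * 3² * 20
Volume = pi * 9 * 20
Volume = pi * 180
Volume = 565.49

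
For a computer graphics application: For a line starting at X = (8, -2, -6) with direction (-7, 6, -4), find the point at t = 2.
P(2) = (8 + (-7)(2), -2 + 6(2), -6 + (-4)(2)) = (-6, 10, -14)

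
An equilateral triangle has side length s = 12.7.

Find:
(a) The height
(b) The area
(a) Height h = s·√3/2 = 12.7·√3/2 = 11
(b) Area = (√3/4)·s² = (√3/4)·12.7² = (√3/4)·161.29 = 69.84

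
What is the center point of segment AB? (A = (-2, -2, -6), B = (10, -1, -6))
Midpoint = ((-2+10)/2, (-2-1)/2, (-6-6)/2) = (4, -1.5, -6)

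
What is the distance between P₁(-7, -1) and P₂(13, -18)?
Using the distance formula: d = sqrt((x₂-x₁)² + (y₂-y₁)²)
dx = 13 - (-7) = 20
dy = (-18) - (-1) = -17
d = sqrt(20² + (-17)²) = sqrt(400 + 289) = sqrt(689) = 26.25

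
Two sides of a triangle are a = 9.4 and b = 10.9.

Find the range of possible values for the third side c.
By the triangle inequality: |a - b| < c < a + b
|9.4 - 10.9| < c < 9.4 + 10.9
1.5 < c < 20.3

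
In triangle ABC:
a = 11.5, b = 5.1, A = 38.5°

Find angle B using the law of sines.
sin(B)/b = sin(A)/a
sin(B) = b·sin(A)/a = 5.1·sin(38.5°)/11.5 = 0.276072
B = arcsin(0.276072) = 16.03°  (b ≤ a, so B ≤ A and the acute solution is unique)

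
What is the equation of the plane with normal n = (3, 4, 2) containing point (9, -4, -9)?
d = n·P = (3)(9) + (4)(-4) + (2)(-9) = -7
Plane: 3x + 4y + 2z = -7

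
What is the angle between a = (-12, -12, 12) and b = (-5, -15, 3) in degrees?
a·b = 276, |a|² = 432, |b|² = 259
cos θ = 276/√111888 ≈ 0.8251
θ ≈ 34.4°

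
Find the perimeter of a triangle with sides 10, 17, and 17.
Perimeter = sum of all sides
Perimeter = 10 + 17 + 17
Perimeter = 44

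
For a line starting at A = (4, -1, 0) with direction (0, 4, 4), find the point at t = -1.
P(-1) = (4 + 0(-1), -1 + 4(-1), 0 + 4(-1)) = (4, -5, -4)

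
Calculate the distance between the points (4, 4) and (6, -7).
Using the distance formula: d = sqrt((x₂-x₁)² + (y₂-y₁)²)
dx = 6 - 4 = 2
dy = (-7) - 4 = -11
d = sqrt(2² + (-11)²) = sqrt(4 + 121) = sqrt(125) = 11.18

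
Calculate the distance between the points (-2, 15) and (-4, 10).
Using the distance formula: d = sqrt((x₂-x₁)² + (y₂-y₁)²)
dx = (-4) - (-2) = -2
dy = 10 - 15 = -5
d = sqrt((-2)² + (-5)²) = sqrt(4 + 25) = sqrt(29) = 5.39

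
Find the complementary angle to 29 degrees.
Complementary angles sum to 90 degrees.
Other angle = 90 - 29
Other angle = 61 degrees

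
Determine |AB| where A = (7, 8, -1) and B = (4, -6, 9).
d = √[(-3)² + (-14)² + (10)²] = √305 = 17.46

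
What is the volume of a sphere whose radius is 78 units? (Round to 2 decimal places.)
Volume = (4/3) * pi * r³
Volume = (4/3) * pi * 78³
Volume = (4/3) * pi * 474552
Volume = 1987798.77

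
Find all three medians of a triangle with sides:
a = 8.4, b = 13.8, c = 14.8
Using m_x = ½√(2y² + 2z² - x²):
m_a = ½√(2·13.8² + 2·14.8² - 8.4²) = ½√748.4 = 13.68
m_b = ½√(2·8.4² + 2·14.8² - 13.8²) = ½√388.76 = 9.858
m_c = ½√(2·8.4² + 2·13.8² - 14.8²) = ½√302.96 = 8.703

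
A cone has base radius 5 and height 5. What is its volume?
Volume = (1/3) * pi * r² * h
Volume = (1/3) * pi * 5² * 5
Volume = (1/3) * pi * 25 * 5
Volume = (1/3) * pi * 125
Volume = 130.90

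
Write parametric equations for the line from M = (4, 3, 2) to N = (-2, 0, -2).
Direction vector d = N - M = (-6, -3, -4)
x = 4 - 6t, y = 3 - 3t, z = 2 - 4t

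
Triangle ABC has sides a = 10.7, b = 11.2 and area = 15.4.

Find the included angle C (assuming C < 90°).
Area = ½ab·sin(C)  →  sin(C) = 2·Area/(ab)
sin(C) = 2·15.4/(10.7·11.2) = 0.257009
C = arcsin(0.257009) = 14.89°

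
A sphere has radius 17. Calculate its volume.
Volume = (4/3) * pi * r³
Volume = (4/3) * pi * 17³
Volume = (4/3) * pi * 4913
Volume = 20579.53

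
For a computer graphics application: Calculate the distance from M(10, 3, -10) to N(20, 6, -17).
d = √[(10)² + (3)² + (-7)²] = √158 = 12.57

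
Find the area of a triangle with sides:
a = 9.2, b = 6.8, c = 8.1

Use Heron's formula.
s = (a+b+c)/2 = (9.2+6.8+8.1)/2 = 12.05
A = √(s(s-a)(s-b)(s-c)) = √(12.05·2.85·5.25·3.95)
A = √712.178 = 26.69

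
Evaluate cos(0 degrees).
cos(0 degrees) = 1
Decimal approximation: 1.0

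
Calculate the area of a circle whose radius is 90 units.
Area = pi * r²
Area = pi * 90²
Area = pi * 8100
Area = 25446.90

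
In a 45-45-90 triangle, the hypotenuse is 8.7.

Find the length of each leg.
In a 45-45-90 triangle, hypotenuse = leg·√2  →  leg = hypotenuse/√2
leg = 8.7/√2 = 6.152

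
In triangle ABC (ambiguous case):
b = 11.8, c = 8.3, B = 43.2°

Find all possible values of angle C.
sin(C)/c = sin(B)/b  →  sin(C) = c·sin(B)/b = 8.3·sin(43.2°)/11.8 = 0.481503
C₁ = arcsin(0.481503) = 28.78°,  C₂ = 180° - C₁ = 151.22°
Check C₂: A = 180° - 43.2° - 151.22° = -14.42° ≤ 0, rejected
C = 28.78° (one solution)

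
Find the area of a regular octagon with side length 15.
For a regular 8-gon with side length s = 15:
Apothem a = s / (2*tan(pi/8)) = 15 / (2*tan(pi/8)) ≈ 18.1066
Perimeter P = 8 * 15 = 120
Area = (1/2) * P * a = (1/2) * 120 * 18.1066 = 1086.40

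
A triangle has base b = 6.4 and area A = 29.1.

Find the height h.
A = ½bh  →  h = 2A/b
h = 2·29.1/6.4 = 9.094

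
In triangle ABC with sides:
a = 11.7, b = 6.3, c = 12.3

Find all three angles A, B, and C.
By the law of cosines:
cos(A) = (b² + c² - a²)/(2bc) = 0.349013  →  A = 69.57°
cos(B) = (a² + c² - b²)/(2ac) = 0.863352  →  B = 30.3°
cos(C) = (a² + b² - c²)/(2ab) = 0.171551  →  C = 80.12°
Check: A + B + C = 180.0° ✓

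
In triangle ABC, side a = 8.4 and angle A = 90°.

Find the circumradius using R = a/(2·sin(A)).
R = a/(2·sin(A)) = 8.4/(2·sin(90°))
R = 8.4/(2·1.000000) = 8.4/2.000000 = 4.2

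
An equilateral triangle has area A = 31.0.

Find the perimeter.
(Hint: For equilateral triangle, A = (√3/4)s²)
A = (√3/4)s²  →  s² = 4A/√3 = 4·31.0/√3 = 71.5914
s = 8.46117
Perimeter = 3s = 25.38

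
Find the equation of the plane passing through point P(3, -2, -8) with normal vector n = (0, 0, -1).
d = n·P = (0)(3) + (0)(-2) + (-1)(-8) = 8
Plane: -z = 8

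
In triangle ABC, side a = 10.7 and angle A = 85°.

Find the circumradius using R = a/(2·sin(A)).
R = a/(2·sin(A)) = 10.7/(2·sin(85°))
R = 10.7/(2·0.996195) = 10.7/1.992389 = 5.37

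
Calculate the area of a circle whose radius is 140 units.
Area = pi * r²
Area = pi * 140²
Area = pi * 19600
Area = 61575.22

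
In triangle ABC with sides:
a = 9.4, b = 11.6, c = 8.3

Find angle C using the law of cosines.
cos(C) = (a² + b² - c²)/(2ab)
cos(C) = (9.4² + 11.6² - 8.3²)/(2·9.4·11.6) = 154.03/218.08 = 0.706300
C = arccos(0.706300) = 45.07°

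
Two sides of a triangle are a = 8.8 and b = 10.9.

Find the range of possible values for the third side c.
By the triangle inequality: |a - b| < c < a + b
|8.8 - 10.9| < c < 8.8 + 10.9
2.1 < c < 19.7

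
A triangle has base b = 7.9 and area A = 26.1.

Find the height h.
A = ½bh  →  h = 2A/b
h = 2·26.1/7.9 = 6.608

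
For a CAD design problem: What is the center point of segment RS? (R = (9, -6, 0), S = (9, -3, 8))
Midpoint = ((9+9)/2, (-6-3)/2, (0+8)/2) = (9, -4.5, 4)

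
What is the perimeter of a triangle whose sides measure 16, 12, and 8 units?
Perimeter = sum of all sides
Perimeter = 16 + 12 + 8
Perimeter = 36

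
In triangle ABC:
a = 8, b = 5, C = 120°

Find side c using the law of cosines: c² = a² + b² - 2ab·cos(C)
c² = 8² + 5² - 2·8·5·cos(120°)
c² = 64 + 25 - 80·-0.5000 = 129
c = √129 = 11.36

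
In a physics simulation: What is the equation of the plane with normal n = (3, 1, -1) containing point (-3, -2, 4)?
d = n·P = (3)(-3) + (1)(-2) + (-1)(4) = -15
Plane: 3x + y - z = -15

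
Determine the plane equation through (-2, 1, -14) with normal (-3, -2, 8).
d = n·P = (-3)(-2) + (-2)(1) + (8)(-14) = -108
Plane: -3x - 2y + 8z = -108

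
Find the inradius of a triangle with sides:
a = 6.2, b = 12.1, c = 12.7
s = (a+b+c)/2 = (6.2+12.1+12.7)/2 = 15.5
Area = √(s(s-a)(s-b)(s-c)) = √(15.5·9.3·3.4·2.8) = 37.0447
r = Area/s = 37.0447/15.5 = 2.39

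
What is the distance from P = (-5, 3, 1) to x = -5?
d = |1(-5) + 0(3) + 0(1) - (-5)| / √(1² + 0² + 0²) = 0/√1 = 0.0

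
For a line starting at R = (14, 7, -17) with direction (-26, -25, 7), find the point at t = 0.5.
P(0.5) = (14 + (-26)(0.5), 7 + (-25)(0.5), -17 + 7(0.5)) = (1, -5.5, -13.5)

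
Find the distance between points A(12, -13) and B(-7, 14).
Using the distance formula: d = sqrt((x₂-x₁)² + (y₂-y₁)²)
dx = (-7) - 12 = -19
dy = 14 - (-13) = 27
d = sqrt((-19)² + 27²) = sqrt(361 + 729) = sqrt(1090) = 33.02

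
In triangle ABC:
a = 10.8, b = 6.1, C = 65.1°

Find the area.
Using A = ½ab·sin(C):
A = ½·10.8·6.1·sin(65.1°) = ½·65.88·0.907044 = 29.88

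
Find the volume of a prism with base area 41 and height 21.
Volume = base area * height
Volume = 41 * 21
Volume = 861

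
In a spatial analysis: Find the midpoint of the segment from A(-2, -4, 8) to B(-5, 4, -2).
Midpoint = ((-2-5)/2, (-4+4)/2, (8-2)/2) = (-3.5, 0, 3)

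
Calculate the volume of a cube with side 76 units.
Volume = s³
Volume = 76³
Volume = 438976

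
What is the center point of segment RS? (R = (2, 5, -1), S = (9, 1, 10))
Midpoint = ((2+9)/2, (5+1)/2, (-1+10)/2) = (5.5, 3, 4.5)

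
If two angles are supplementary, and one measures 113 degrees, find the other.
Supplementary angles sum to 180 degrees.
Other angle = 180 - 113
Other angle = 67 degrees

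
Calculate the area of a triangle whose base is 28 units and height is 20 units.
Area = (1/2) * base * height
Area = (1/2) * 28 * 20
Area = 280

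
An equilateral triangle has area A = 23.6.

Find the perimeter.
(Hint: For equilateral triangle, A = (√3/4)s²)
A = (√3/4)s²  →  s² = 4A/√3 = 4·23.6/√3 = 54.5019
s = 7.38254
Perimeter = 3s = 22.15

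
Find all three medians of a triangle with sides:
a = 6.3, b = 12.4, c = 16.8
Using m_x = ½√(2y² + 2z² - x²):
m_a = ½√(2·12.4² + 2·16.8² - 6.3²) = ½√832.31 = 14.42
m_b = ½√(2·6.3² + 2·16.8² - 12.4²) = ½√490.1 = 11.07
m_c = ½√(2·6.3² + 2·12.4² - 16.8²) = ½√104.66 = 5.115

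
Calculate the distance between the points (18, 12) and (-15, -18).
Using the distance formula: d = sqrt((x₂-x₁)² + (y₂-y₁)²)
dx = (-15) - 18 = -33
dy = (-18) - 12 = -30
d = sqrt((-33)² + (-30)²) = sqrt(1089 + 900) = sqrt(1989) = 44.60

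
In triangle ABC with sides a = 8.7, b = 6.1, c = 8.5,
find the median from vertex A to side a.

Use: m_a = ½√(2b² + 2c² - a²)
m_a = ½√(2·6.1² + 2·8.5² - 8.7²)
m_a = ½√(74.42 + 144.5 - 75.69) = ½√143.23 = 5.984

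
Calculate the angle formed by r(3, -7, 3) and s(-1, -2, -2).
r·s = 5, |r|² = 67, |s|² = 9
cos θ = 5/√603 ≈ 0.2036
θ ≈ 78.25°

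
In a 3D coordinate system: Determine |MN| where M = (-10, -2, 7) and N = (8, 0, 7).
d = √[(18)² + (2)² + (0)²] = √328 = 18.11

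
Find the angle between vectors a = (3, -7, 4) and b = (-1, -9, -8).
a·b = 28, |a|² = 74, |b|² = 146
cos θ = 28/√10804 ≈ 0.2694
θ ≈ 74.37°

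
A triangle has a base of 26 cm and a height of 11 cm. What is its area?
Area = (1/2) * base * height
Area = (1/2) * 26 * 11
Area = 143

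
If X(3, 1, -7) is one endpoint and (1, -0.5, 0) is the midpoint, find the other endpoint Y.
Y = (2×1 - 3, 2×(-0.5) - 1, 2×0 - (-7)) = (-1, -2, 7)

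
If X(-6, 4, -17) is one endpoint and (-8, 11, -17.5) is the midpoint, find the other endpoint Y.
Y = (2×(-8) - (-6), 2×11 - 4, 2×(-17.5) - (-17)) = (-10, 18, -18)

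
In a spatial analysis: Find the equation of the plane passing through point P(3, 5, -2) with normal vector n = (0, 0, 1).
d = n·P = (0)(3) + (0)(5) + (1)(-2) = -2
Plane: z = -2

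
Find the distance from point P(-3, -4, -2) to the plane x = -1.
d = |1(-3) + 0(-4) + 0(-2) - (-1)| / √(1² + 0² + 0²) = 2/√1 = 2.0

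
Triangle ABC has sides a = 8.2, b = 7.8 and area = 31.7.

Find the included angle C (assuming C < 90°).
Area = ½ab·sin(C)  →  sin(C) = 2·Area/(ab)
sin(C) = 2·31.7/(8.2·7.8) = 0.991245
C = arcsin(0.991245) = 82.41°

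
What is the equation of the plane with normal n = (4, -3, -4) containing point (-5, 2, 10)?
d = n·P = (4)(-5) + (-3)(2) + (-4)(10) = -66
Plane: 4x - 3y - 4z = -66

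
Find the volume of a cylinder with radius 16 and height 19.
Volume = pi * r² * h
Volume = pi * 16² * 19
Volume = pi * 256 * 19
Volume = pi * 4864
Volume = 15280.71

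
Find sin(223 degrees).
sin(223 degrees) = -0.682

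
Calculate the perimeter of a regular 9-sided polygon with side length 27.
Perimeter = number of sides * side length
Perimeter = 9 * 27
Perimeter = 243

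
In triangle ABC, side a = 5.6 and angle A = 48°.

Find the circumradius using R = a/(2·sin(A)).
R = a/(2·sin(A)) = 5.6/(2·sin(48°))
R = 5.6/(2·0.743145) = 5.6/1.486290 = 3.768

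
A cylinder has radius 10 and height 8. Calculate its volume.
Volume = pi * r² * h
Volume = pi * 10² * 8
Volume = pi * 100 * 8
Volume = pi * 800
Volume = 2513.27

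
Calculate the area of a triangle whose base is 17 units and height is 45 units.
Area = (1/2) * base * height
Area = (1/2) * 17 * 45
Area = 382.50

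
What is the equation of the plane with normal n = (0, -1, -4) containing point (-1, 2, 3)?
d = n·P = (0)(-1) + (-1)(2) + (-4)(3) = -14
Plane: -y - 4z = -14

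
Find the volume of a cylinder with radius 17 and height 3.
Volume = pi * r² * h
Volume = pi * 17² * 3
Volume = pi * 289 * 3
Volume = pi * 867
Volume = 2723.76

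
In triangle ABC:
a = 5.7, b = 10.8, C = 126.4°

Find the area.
Using A = ½ab·sin(C):
A = ½·5.7·10.8·sin(126.4°) = ½·61.56·0.804894 = 24.77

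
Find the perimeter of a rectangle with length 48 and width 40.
Perimeter = 2 * (length + width)
Perimeter = 2 * (48 + 40)
Perimeter = 2 * 88
Perimeter = 176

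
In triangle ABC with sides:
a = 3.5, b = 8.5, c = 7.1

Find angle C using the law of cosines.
cos(C) = (a² + b² - c²)/(2ab)
cos(C) = (3.5² + 8.5² - 7.1²)/(2·3.5·8.5) = 34.09/59.5 = 0.572941
C = arccos(0.572941) = 55.04°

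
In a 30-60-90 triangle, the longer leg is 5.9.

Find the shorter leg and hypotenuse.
In a 30-60-90 triangle, sides are in ratio 1 : √3 : 2.
Long leg = short leg·√3  →  short leg = 5.9/√3 = 3.406
Hypotenuse = 2·(short leg) = 2·5.9/√3 = 6.813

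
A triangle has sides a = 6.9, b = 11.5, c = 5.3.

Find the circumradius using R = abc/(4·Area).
s = (a+b+c)/2 = 11.85
Area = √(s(s-a)(s-b)(s-c)) = √(11.85·4.95·0.35·6.55) = 11.5962
R = abc/(4·Area) = (6.9·11.5·5.3)/(4·11.5962) = 420.555/46.3848 = 9.067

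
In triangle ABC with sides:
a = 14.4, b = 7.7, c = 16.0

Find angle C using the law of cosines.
cos(C) = (a² + b² - c²)/(2ab)
cos(C) = (14.4² + 7.7² - 16.0²)/(2·14.4·7.7) = 10.65/221.76 = 0.048025
C = arccos(0.048025) = 87.25°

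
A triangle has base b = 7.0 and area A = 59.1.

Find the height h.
A = ½bh  →  h = 2A/b
h = 2·59.1/7.0 = 16.89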